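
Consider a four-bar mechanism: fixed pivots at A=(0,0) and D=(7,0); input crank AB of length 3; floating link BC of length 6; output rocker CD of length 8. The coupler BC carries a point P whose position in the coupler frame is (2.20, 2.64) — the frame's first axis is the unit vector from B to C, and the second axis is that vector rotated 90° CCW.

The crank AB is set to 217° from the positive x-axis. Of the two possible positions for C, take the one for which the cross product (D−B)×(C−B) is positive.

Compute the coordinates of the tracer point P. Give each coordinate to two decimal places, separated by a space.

-3.98 1.24

A=(0,0), D=(7.00,0)
B = A + 3.00·(cos217°, sin217°) = (-2.3959, -1.8054)
|BD| = 9.5678
circle(B,6.00) ∩ circle(D,8.00): a=3.3207, h=4.9973
  candidates: C₊=(-0.0779,3.7287) cross=47.813; C₋=(1.8081,-6.0864) cross=-47.813
  mode + wants cross > 0 → take C=(-0.0779,3.7287) (cross=47.813)
ex = (C−B)/|BC| = (0.3863,0.9224); ey = (-0.9224,0.3863)
P = B + 2.20·ex + 2.64·ey = (-3.9810,1.2437)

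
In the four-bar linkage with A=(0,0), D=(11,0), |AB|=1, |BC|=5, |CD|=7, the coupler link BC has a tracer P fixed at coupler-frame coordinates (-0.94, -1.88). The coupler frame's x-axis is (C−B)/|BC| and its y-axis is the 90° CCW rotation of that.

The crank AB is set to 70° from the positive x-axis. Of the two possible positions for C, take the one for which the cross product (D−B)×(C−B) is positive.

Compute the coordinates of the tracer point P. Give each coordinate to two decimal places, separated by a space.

0.37 -1.16

A=(0,0), D=(11.00,0)
B = A + 1.00·(cos70°, sin70°) = (0.3420, 0.9397)
|BD| = 10.6993
circle(B,5.00) ∩ circle(D,7.00): a=4.2281, h=2.6689
  candidates: C₊=(4.7882,3.2270) cross=28.556; C₋=(4.3194,-2.0903) cross=-28.556
  mode + wants cross > 0 → take C=(4.7882,3.2270) (cross=28.556)
ex = (C−B)/|BC| = (0.8892,0.4575); ey = (-0.4575,0.8892)
P = B + -0.94·ex + -1.88·ey = (0.3662,-1.1621)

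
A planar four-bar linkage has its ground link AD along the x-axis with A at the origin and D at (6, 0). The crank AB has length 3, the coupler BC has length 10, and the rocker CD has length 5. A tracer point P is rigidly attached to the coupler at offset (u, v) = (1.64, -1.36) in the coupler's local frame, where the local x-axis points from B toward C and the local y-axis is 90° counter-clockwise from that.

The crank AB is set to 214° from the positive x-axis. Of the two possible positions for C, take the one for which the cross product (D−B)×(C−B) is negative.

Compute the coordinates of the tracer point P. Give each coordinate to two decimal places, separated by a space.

-1.37 -3.49

A=(0,0), D=(6.00,0)
B = A + 3.00·(cos214°, sin214°) = (-2.4871, -1.6776)
|BD| = 8.6513
circle(B,10.00) ∩ circle(D,5.00): a=8.6603, h=5.0000
  candidates: C₊=(5.0392,4.9068) cross=43.257; C₋=(6.9783,-4.9034) cross=-43.257
  mode - wants cross < 0 → take C=(6.9783,-4.9034) (cross=-43.257)
ex = (C−B)/|BC| = (0.9465,-0.3226); ey = (0.3226,0.9465)
P = B + 1.64·ex + -1.36·ey = (-1.3735,-3.4939)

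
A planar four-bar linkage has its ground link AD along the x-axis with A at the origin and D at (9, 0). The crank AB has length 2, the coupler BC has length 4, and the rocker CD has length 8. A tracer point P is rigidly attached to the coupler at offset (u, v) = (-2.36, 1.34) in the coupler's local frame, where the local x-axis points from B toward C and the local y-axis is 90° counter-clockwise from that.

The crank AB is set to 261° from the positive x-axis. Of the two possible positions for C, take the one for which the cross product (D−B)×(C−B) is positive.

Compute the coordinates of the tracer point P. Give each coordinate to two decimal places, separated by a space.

A=(0,0), D=(9.00,0)
B = A + 2.00·(cos261°, sin261°) = (-0.3129, -1.9754)
|BD| = 9.5201
circle(B,4.00) ∩ circle(D,8.00): a=2.2390, h=3.3146
  candidates: C₊=(1.1897,1.7317) cross=31.555; C₋=(2.5652,-4.7533) cross=-31.555
  mode + wants cross > 0 → take C=(1.1897,1.7317) (cross=31.555)
ex = (C−B)/|BC| = (0.3756,0.9268); ey = (-0.9268,0.3756)
P = B + -2.36·ex + 1.34·ey = (-2.4412,-3.6592)

-2.44 -3.66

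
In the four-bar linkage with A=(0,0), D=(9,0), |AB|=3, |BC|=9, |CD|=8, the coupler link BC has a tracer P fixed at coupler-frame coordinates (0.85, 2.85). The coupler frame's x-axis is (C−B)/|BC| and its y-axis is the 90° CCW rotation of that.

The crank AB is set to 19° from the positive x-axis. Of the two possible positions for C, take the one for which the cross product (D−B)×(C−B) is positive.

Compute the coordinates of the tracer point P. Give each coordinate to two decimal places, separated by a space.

1.15 3.43

A=(0,0), D=(9.00,0)
B = A + 3.00·(cos19°, sin19°) = (2.8366, 0.9767)
|BD| = 6.2404
circle(B,9.00) ∩ circle(D,8.00): a=4.4823, h=7.8044
  candidates: C₊=(8.4851,7.9834) cross=48.702; C₋=(6.0421,-7.4331) cross=-48.702
  mode + wants cross > 0 → take C=(8.4851,7.9834) (cross=48.702)
ex = (C−B)/|BC| = (0.6276,0.7785); ey = (-0.7785,0.6276)
P = B + 0.85·ex + 2.85·ey = (1.1512,3.4272)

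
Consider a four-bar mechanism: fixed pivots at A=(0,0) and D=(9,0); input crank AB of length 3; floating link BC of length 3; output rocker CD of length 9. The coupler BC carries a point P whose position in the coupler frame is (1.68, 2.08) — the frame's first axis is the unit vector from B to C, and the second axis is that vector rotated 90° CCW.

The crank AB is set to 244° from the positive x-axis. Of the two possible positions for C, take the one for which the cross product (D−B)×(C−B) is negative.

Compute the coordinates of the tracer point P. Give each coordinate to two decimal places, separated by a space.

A=(0,0), D=(9.00,0)
B = A + 3.00·(cos244°, sin244°) = (-1.3151, -2.6964)
|BD| = 10.6617
circle(B,3.00) ∩ circle(D,9.00): a=1.9543, h=2.2761
  candidates: C₊=(-0.0000,0.0000) cross=24.267; C₋=(1.1513,-4.4043) cross=-24.267
  mode - wants cross < 0 → take C=(1.1513,-4.4043) (cross=-24.267)
ex = (C−B)/|BC| = (0.8221,-0.5693); ey = (0.5693,0.8221)
P = B + 1.68·ex + 2.08·ey = (1.2502,-1.9428)

1.25 -1.94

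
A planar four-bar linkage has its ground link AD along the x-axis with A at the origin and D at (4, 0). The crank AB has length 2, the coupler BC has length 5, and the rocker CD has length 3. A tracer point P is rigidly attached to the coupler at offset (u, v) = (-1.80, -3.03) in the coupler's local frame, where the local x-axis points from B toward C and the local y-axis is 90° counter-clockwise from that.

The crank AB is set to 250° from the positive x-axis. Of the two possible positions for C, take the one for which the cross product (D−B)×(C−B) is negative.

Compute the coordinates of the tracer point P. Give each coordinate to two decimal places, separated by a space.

A=(0,0), D=(4.00,0)
B = A + 2.00·(cos250°, sin250°) = (-0.6840, -1.8794)
|BD| = 5.0470
circle(B,5.00) ∩ circle(D,3.00): a=4.1086, h=2.8495
  candidates: C₊=(2.0680,2.2951) cross=14.381; C₋=(4.1901,-2.9940) cross=-14.381
  mode - wants cross < 0 → take C=(4.1901,-2.9940) (cross=-14.381)
ex = (C−B)/|BC| = (0.9748,-0.2229); ey = (0.2229,0.9748)
P = B + -1.80·ex + -3.03·ey = (-3.1142,-4.4319)

-3.11 -4.43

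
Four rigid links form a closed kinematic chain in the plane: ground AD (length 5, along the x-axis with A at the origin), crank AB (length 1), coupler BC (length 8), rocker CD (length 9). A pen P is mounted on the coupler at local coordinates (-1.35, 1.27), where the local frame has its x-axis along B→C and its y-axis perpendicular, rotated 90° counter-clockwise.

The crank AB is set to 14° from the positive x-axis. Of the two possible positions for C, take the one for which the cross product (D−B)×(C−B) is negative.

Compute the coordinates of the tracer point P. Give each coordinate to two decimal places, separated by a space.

A=(0,0), D=(5.00,0)
B = A + 1.00·(cos14°, sin14°) = (0.9703, 0.2419)
|BD| = 4.0370
circle(B,8.00) ∩ circle(D,9.00): a=-0.0871, h=7.9995
  candidates: C₊=(1.3628,8.2323) cross=32.294; C₋=(0.4040,-7.7380) cross=-32.294
  mode - wants cross < 0 → take C=(0.4040,-7.7380) (cross=-32.294)
ex = (C−B)/|BC| = (-0.0708,-0.9975); ey = (0.9975,-0.0708)
P = B + -1.35·ex + 1.27·ey = (2.3327,1.4986)

2.33 1.50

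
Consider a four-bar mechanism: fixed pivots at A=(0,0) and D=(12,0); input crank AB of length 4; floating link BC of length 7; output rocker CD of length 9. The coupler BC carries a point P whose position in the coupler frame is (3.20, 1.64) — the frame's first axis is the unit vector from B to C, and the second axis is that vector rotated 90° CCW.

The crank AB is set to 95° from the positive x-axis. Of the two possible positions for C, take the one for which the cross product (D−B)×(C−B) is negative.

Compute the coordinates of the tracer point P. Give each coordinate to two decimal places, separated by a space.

2.70 2.07

A=(0,0), D=(12.00,0)
B = A + 4.00·(cos95°, sin95°) = (-0.3486, 3.9848)
|BD| = 12.9756
circle(B,7.00) ∩ circle(D,9.00): a=5.2547, h=4.6247
  candidates: C₊=(6.0724,6.7723) cross=60.008; C₋=(3.2320,-2.0302) cross=-60.008
  mode - wants cross < 0 → take C=(3.2320,-2.0302) (cross=-60.008)
ex = (C−B)/|BC| = (0.5115,-0.8593); ey = (0.8593,0.5115)
P = B + 3.20·ex + 1.64·ey = (2.6974,2.0740)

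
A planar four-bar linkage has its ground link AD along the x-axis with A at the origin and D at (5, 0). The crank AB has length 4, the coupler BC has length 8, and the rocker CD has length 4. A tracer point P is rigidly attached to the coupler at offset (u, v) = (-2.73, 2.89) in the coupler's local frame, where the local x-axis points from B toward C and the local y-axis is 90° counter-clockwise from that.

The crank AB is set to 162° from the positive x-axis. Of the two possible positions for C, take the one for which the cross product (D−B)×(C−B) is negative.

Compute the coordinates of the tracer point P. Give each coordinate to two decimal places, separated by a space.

-4.40 5.17

A=(0,0), D=(5.00,0)
B = A + 4.00·(cos162°, sin162°) = (-3.8042, 1.2361)
|BD| = 8.8906
circle(B,8.00) ∩ circle(D,4.00): a=7.1448, h=3.5989
  candidates: C₊=(3.7715,3.8067) cross=31.996; C₋=(2.7708,-3.3212) cross=-31.996
  mode - wants cross < 0 → take C=(2.7708,-3.3212) (cross=-31.996)
ex = (C−B)/|BC| = (0.8219,-0.5697); ey = (0.5697,0.8219)
P = B + -2.73·ex + 2.89·ey = (-4.4016,5.1665)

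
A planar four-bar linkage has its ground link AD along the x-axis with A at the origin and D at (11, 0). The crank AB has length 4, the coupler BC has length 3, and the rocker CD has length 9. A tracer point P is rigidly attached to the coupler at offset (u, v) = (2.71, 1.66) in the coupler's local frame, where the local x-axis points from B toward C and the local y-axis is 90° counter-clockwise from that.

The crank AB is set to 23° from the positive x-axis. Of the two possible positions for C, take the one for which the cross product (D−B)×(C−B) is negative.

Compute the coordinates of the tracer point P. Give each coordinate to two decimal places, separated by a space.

3.60 -1.61

A=(0,0), D=(11.00,0)
B = A + 4.00·(cos23°, sin23°) = (3.6820, 1.5629)
|BD| = 7.4830
circle(B,3.00) ∩ circle(D,9.00): a=-1.0694, h=2.8029
  candidates: C₊=(3.2216,4.5274) cross=20.974; C₋=(2.0508,-0.9548) cross=-20.974
  mode - wants cross < 0 → take C=(2.0508,-0.9548) (cross=-20.974)
ex = (C−B)/|BC| = (-0.5437,-0.8393); ey = (0.8393,-0.5437)
P = B + 2.71·ex + 1.66·ey = (3.6016,-1.6141)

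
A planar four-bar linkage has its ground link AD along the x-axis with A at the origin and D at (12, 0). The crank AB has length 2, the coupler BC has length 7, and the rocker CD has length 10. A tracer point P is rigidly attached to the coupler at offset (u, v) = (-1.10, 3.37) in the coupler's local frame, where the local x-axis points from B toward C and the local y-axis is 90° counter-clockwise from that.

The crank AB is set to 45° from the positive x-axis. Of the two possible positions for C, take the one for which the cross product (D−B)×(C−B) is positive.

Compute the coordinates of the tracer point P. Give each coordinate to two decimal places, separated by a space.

A=(0,0), D=(12.00,0)
B = A + 2.00·(cos45°, sin45°) = (1.4142, 1.4142)
|BD| = 10.6798
circle(B,7.00) ∩ circle(D,10.00): a=2.9522, h=6.3470
  candidates: C₊=(5.1809,7.3144) cross=67.785; C₋=(3.5000,-5.2678) cross=-67.785
  mode + wants cross > 0 → take C=(5.1809,7.3144) (cross=67.785)
ex = (C−B)/|BC| = (0.5381,0.8429); ey = (-0.8429,0.5381)
P = B + -1.10·ex + 3.37·ey = (-2.0182,2.3004)

-2.02 2.30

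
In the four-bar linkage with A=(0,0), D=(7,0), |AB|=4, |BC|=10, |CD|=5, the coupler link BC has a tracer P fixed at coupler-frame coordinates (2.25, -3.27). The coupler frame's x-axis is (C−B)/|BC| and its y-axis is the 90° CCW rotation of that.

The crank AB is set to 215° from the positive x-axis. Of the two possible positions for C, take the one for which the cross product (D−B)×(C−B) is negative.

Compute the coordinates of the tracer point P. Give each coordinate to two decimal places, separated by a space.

A=(0,0), D=(7.00,0)
B = A + 4.00·(cos215°, sin215°) = (-3.2766, -2.2943)
|BD| = 10.5296
circle(B,10.00) ∩ circle(D,5.00): a=8.8262, h=4.7009
  candidates: C₊=(4.3132,4.2168) cross=49.499; C₋=(6.3618,-4.9591) cross=-49.499
  mode - wants cross < 0 → take C=(6.3618,-4.9591) (cross=-49.499)
ex = (C−B)/|BC| = (0.9638,-0.2665); ey = (0.2665,0.9638)
P = B + 2.25·ex + -3.27·ey = (-1.9794,-6.0456)

-1.98 -6.05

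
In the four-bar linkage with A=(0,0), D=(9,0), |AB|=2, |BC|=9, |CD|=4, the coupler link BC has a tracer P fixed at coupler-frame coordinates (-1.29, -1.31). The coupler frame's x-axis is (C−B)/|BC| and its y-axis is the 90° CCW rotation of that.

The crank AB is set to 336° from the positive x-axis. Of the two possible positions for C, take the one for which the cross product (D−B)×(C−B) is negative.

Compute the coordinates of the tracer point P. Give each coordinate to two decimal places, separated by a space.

0.18 -1.63

A=(0,0), D=(9.00,0)
B = A + 2.00·(cos336°, sin336°) = (1.8271, -0.8135)
|BD| = 7.2189
circle(B,9.00) ∩ circle(D,4.00): a=8.1115, h=3.8991
  candidates: C₊=(9.4476,3.9749) cross=28.147; C₋=(10.3263,-3.7737) cross=-28.147
  mode - wants cross < 0 → take C=(10.3263,-3.7737) (cross=-28.147)
ex = (C−B)/|BC| = (0.9444,-0.3289); ey = (0.3289,0.9444)
P = B + -1.29·ex + -1.31·ey = (0.1780,-1.6263)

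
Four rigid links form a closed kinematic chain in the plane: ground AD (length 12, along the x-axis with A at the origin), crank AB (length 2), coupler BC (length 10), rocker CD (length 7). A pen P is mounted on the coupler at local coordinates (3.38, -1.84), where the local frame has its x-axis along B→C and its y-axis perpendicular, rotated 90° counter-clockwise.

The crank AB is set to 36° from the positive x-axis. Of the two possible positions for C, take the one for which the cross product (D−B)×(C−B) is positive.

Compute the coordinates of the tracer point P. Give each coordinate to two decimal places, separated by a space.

5.45 1.51

A=(0,0), D=(12.00,0)
B = A + 2.00·(cos36°, sin36°) = (1.6180, 1.1756)
|BD| = 10.4483
circle(B,10.00) ∩ circle(D,7.00): a=7.6647, h=6.4228
  candidates: C₊=(9.9567,6.6952) cross=67.107; C₋=(8.5115,-6.0688) cross=-67.107
  mode + wants cross > 0 → take C=(9.9567,6.6952) (cross=67.107)
ex = (C−B)/|BC| = (0.8339,0.5520); ey = (-0.5520,0.8339)
P = B + 3.38·ex + -1.84·ey = (5.4521,1.5069)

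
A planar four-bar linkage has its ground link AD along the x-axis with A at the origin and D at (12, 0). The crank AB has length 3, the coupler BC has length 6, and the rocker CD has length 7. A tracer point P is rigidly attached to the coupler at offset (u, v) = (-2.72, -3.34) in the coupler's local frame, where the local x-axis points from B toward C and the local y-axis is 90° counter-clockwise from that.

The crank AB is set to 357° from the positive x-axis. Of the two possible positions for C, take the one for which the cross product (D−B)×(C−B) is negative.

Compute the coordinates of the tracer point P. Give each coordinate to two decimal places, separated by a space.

-1.31 -0.22

A=(0,0), D=(12.00,0)
B = A + 3.00·(cos357°, sin357°) = (2.9959, -0.1570)
|BD| = 9.0055
circle(B,6.00) ∩ circle(D,7.00): a=3.7810, h=4.6588
  candidates: C₊=(6.6950,4.5670) cross=41.955; C₋=(6.8575,-4.7492) cross=-41.955
  mode - wants cross < 0 → take C=(6.8575,-4.7492) (cross=-41.955)
ex = (C−B)/|BC| = (0.6436,-0.7654); ey = (0.7654,0.6436)
P = B + -2.72·ex + -3.34·ey = (-1.3110,-0.2249)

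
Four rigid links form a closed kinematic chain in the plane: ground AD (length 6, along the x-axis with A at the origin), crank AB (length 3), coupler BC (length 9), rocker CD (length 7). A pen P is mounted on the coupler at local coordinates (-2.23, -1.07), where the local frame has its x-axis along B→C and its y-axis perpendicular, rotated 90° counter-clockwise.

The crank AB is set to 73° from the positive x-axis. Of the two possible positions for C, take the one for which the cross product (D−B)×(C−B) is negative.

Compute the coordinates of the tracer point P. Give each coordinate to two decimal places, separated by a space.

-0.55 4.89

A=(0,0), D=(6.00,0)
B = A + 3.00·(cos73°, sin73°) = (0.8771, 2.8689)
|BD| = 5.8715
circle(B,9.00) ∩ circle(D,7.00): a=5.6608, h=6.9968
  candidates: C₊=(9.2349,6.2077) cross=41.082; C₋=(2.3974,-6.0018) cross=-41.082
  mode - wants cross < 0 → take C=(2.3974,-6.0018) (cross=-41.082)
ex = (C−B)/|BC| = (0.1689,-0.9856); ey = (0.9856,0.1689)
P = B + -2.23·ex + -1.07·ey = (-0.5542,4.8861)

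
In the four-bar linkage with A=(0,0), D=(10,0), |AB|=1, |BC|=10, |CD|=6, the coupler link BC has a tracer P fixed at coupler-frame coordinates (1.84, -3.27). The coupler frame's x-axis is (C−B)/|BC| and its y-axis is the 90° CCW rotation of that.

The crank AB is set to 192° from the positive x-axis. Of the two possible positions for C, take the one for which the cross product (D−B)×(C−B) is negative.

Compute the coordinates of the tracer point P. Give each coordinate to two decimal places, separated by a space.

-1.13 -3.96

A=(0,0), D=(10.00,0)
B = A + 1.00·(cos192°, sin192°) = (-0.9781, -0.2079)
|BD| = 10.9801
circle(B,10.00) ∩ circle(D,6.00): a=8.4044, h=5.4190
  candidates: C₊=(7.3222,5.3693) cross=59.501; C₋=(7.5274,-5.4668) cross=-59.501
  mode - wants cross < 0 → take C=(7.5274,-5.4668) (cross=-59.501)
ex = (C−B)/|BC| = (0.8506,-0.5259); ey = (0.5259,0.8506)
P = B + 1.84·ex + -3.27·ey = (-1.1328,-3.9569)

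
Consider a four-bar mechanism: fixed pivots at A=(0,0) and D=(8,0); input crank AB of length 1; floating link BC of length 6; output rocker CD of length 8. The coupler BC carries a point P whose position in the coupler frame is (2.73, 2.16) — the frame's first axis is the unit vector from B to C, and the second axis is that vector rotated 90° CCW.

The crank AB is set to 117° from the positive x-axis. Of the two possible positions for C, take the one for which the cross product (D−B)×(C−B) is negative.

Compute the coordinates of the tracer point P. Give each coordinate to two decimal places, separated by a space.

2.50 -0.95

A=(0,0), D=(8.00,0)
B = A + 1.00·(cos117°, sin117°) = (-0.4540, 0.8910)
|BD| = 8.5008
circle(B,6.00) ∩ circle(D,8.00): a=2.6035, h=5.4057
  candidates: C₊=(2.7018,5.9941) cross=45.953; C₋=(1.5686,-4.7578) cross=-45.953
  mode - wants cross < 0 → take C=(1.5686,-4.7578) (cross=-45.953)
ex = (C−B)/|BC| = (0.3371,-0.9415); ey = (0.9415,0.3371)
P = B + 2.73·ex + 2.16·ey = (2.4999,-0.9511)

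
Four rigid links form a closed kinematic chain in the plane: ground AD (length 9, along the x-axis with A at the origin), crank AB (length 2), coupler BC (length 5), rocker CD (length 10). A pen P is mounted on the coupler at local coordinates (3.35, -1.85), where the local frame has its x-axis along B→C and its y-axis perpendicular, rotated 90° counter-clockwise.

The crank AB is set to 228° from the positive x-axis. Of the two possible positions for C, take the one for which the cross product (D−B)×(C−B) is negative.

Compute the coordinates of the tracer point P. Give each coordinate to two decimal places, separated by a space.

A=(0,0), D=(9.00,0)
B = A + 2.00·(cos228°, sin228°) = (-1.3383, -1.4863)
|BD| = 10.4446
circle(B,5.00) ∩ circle(D,10.00): a=1.6319, h=4.7262
  candidates: C₊=(-0.3955,3.4240) cross=49.363; C₋=(0.9496,-5.9322) cross=-49.363
  mode - wants cross < 0 → take C=(0.9496,-5.9322) (cross=-49.363)
ex = (C−B)/|BC| = (0.4576,-0.8892); ey = (0.8892,0.4576)
P = B + 3.35·ex + -1.85·ey = (-1.4504,-5.3115)

-1.45 -5.31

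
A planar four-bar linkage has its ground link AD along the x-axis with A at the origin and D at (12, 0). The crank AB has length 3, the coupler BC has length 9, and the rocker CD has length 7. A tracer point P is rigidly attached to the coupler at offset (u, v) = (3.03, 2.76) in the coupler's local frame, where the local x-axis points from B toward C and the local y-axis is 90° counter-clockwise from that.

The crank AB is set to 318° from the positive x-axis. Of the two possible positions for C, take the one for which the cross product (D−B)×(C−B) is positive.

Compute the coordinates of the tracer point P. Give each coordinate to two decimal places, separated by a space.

1.74 2.06

A=(0,0), D=(12.00,0)
B = A + 3.00·(cos318°, sin318°) = (2.2294, -2.0074)
|BD| = 9.9746
circle(B,9.00) ∩ circle(D,7.00): a=6.5914, h=6.1281
  candidates: C₊=(7.4527,5.3218) cross=61.126; C₋=(9.9192,-6.6836) cross=-61.126
  mode + wants cross > 0 → take C=(7.4527,5.3218) (cross=61.126)
ex = (C−B)/|BC| = (0.5804,0.8144); ey = (-0.8144,0.5804)
P = B + 3.03·ex + 2.76·ey = (1.7403,2.0619)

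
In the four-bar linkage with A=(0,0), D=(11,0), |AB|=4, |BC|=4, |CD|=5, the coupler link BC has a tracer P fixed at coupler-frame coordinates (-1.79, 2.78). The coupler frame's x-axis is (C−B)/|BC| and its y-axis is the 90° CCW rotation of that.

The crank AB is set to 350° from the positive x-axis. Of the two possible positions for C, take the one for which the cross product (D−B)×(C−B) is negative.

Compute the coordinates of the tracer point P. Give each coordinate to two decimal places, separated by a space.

A=(0,0), D=(11.00,0)
B = A + 4.00·(cos350°, sin350°) = (3.9392, -0.6946)
|BD| = 7.0949
circle(B,4.00) ∩ circle(D,5.00): a=2.9132, h=2.7411
  candidates: C₊=(6.5700,2.3185) cross=19.448; C₋=(7.1068,-3.1373) cross=-19.448
  mode - wants cross < 0 → take C=(7.1068,-3.1373) (cross=-19.448)
ex = (C−B)/|BC| = (0.7919,-0.6107); ey = (0.6107,0.7919)
P = B + -1.79·ex + 2.78·ey = (4.2194,2.5999)

4.22 2.60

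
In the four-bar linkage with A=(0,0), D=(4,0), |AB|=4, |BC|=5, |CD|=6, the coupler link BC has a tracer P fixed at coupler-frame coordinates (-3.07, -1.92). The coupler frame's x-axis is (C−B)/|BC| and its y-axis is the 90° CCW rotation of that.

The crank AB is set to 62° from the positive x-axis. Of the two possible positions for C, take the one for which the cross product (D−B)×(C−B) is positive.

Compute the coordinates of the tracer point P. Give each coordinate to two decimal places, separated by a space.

-0.22 0.58

A=(0,0), D=(4.00,0)
B = A + 4.00·(cos62°, sin62°) = (1.8779, 3.5318)
|BD| = 4.1203
circle(B,5.00) ∩ circle(D,6.00): a=0.7253, h=4.9471
  candidates: C₊=(6.4919,5.4580) cross=20.384; C₋=(-1.9891,0.3621) cross=-20.384
  mode + wants cross > 0 → take C=(6.4919,5.4580) (cross=20.384)
ex = (C−B)/|BC| = (0.9228,0.3852); ey = (-0.3852,0.9228)
P = B + -3.07·ex + -1.92·ey = (-0.2155,0.5773)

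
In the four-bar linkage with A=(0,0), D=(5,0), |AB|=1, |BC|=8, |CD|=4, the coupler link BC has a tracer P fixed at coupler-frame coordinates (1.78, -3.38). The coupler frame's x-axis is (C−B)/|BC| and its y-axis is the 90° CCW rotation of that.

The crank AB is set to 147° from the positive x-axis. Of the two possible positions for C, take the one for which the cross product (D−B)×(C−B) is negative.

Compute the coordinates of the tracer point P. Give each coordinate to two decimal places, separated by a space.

-1.25 -3.25

A=(0,0), D=(5.00,0)
B = A + 1.00·(cos147°, sin147°) = (-0.8387, 0.5446)
|BD| = 5.8640
circle(B,8.00) ∩ circle(D,4.00): a=7.0248, h=3.8279
  candidates: C₊=(6.5113,3.7035) cross=22.447; C₋=(5.8002,-3.9191) cross=-22.447
  mode - wants cross < 0 → take C=(5.8002,-3.9191) (cross=-22.447)
ex = (C−B)/|BC| = (0.8299,-0.5580); ey = (0.5580,0.8299)
P = B + 1.78·ex + -3.38·ey = (-1.2475,-3.2535)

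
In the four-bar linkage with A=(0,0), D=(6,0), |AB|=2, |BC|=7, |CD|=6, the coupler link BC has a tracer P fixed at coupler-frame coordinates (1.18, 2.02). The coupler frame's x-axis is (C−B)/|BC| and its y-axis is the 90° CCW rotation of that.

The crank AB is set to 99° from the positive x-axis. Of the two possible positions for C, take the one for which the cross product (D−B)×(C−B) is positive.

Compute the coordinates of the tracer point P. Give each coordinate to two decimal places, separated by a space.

A=(0,0), D=(6.00,0)
B = A + 2.00·(cos99°, sin99°) = (-0.3129, 1.9754)
|BD| = 6.6147
circle(B,7.00) ∩ circle(D,6.00): a=4.2900, h=5.5313
  candidates: C₊=(5.4332,5.9732) cross=36.588; C₋=(2.1295,-4.5847) cross=-36.588
  mode + wants cross > 0 → take C=(5.4332,5.9732) (cross=36.588)
ex = (C−B)/|BC| = (0.8209,0.5711); ey = (-0.5711,0.8209)
P = B + 1.18·ex + 2.02·ey = (-0.4979,4.3075)

-0.50 4.31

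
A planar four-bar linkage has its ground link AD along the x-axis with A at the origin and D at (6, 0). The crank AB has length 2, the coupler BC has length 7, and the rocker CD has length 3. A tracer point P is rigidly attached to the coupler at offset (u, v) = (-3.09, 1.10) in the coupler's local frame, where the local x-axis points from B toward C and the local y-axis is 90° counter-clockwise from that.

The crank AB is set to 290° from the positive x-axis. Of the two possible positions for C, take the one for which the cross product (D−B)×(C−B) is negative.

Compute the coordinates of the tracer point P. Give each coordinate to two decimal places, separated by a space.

A=(0,0), D=(6.00,0)
B = A + 2.00·(cos290°, sin290°) = (0.6840, -1.8794)
|BD| = 5.6384
circle(B,7.00) ∩ circle(D,3.00): a=6.3663, h=2.9104
  candidates: C₊=(5.7162,2.9865) cross=16.410; C₋=(7.6564,-2.5013) cross=-16.410
  mode - wants cross < 0 → take C=(7.6564,-2.5013) (cross=-16.410)
ex = (C−B)/|BC| = (0.9960,-0.0888); ey = (0.0888,0.9960)
P = B + -3.09·ex + 1.10·ey = (-2.2960,-0.5092)

-2.30 -0.51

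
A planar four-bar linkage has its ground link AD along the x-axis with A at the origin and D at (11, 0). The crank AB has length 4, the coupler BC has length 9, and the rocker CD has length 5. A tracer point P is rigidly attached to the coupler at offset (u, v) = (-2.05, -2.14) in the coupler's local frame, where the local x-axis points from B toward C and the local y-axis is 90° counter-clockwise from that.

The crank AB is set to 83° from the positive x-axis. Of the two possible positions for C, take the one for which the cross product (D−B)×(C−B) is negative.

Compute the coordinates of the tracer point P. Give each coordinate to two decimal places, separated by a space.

A=(0,0), D=(11.00,0)
B = A + 4.00·(cos83°, sin83°) = (0.4875, 3.9702)
|BD| = 11.2372
circle(B,9.00) ∩ circle(D,5.00): a=8.1103, h=3.9016
  candidates: C₊=(9.4532,4.7547) cross=43.843; C₋=(6.6963,-2.5452) cross=-43.843
  mode - wants cross < 0 → take C=(6.6963,-2.5452) (cross=-43.843)
ex = (C−B)/|BC| = (0.6899,-0.7239); ey = (0.7239,0.6899)
P = B + -2.05·ex + -2.14·ey = (-2.4760,3.9779)

-2.48 3.98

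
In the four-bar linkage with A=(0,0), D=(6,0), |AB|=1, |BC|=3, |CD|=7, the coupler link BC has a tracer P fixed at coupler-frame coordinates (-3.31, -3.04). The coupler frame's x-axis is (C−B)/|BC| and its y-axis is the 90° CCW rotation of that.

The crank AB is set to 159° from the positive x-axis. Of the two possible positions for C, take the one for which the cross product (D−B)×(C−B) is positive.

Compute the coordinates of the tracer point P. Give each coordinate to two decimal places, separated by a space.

A=(0,0), D=(6.00,0)
B = A + 1.00·(cos159°, sin159°) = (-0.9336, 0.3584)
|BD| = 6.9428
circle(B,3.00) ∩ circle(D,7.00): a=0.5908, h=2.9413
  candidates: C₊=(-0.1918,3.2652) cross=20.421; C₋=(-0.4954,-2.6095) cross=-20.421
  mode + wants cross > 0 → take C=(-0.1918,3.2652) (cross=20.421)
ex = (C−B)/|BC| = (0.2473,0.9689); ey = (-0.9689,0.2473)
P = B + -3.31·ex + -3.04·ey = (1.1936,-3.6005)

1.19 -3.60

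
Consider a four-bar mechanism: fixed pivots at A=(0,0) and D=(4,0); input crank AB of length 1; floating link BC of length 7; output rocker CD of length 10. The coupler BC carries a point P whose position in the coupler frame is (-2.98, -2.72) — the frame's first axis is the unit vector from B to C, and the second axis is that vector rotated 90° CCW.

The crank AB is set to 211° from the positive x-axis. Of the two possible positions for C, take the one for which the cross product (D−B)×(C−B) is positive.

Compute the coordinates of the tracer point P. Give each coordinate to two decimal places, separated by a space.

2.98 -1.77

A=(0,0), D=(4.00,0)
B = A + 1.00·(cos211°, sin211°) = (-0.8572, -0.5150)
|BD| = 4.8844
circle(B,7.00) ∩ circle(D,10.00): a=-2.7785, h=6.4249
  candidates: C₊=(-4.2977,5.5811) cross=31.382; C₋=(-2.9427,-7.1971) cross=-31.382
  mode + wants cross > 0 → take C=(-4.2977,5.5811) (cross=31.382)
ex = (C−B)/|BC| = (-0.4915,0.8709); ey = (-0.8709,-0.4915)
P = B + -2.98·ex + -2.72·ey = (2.9763,-1.7734)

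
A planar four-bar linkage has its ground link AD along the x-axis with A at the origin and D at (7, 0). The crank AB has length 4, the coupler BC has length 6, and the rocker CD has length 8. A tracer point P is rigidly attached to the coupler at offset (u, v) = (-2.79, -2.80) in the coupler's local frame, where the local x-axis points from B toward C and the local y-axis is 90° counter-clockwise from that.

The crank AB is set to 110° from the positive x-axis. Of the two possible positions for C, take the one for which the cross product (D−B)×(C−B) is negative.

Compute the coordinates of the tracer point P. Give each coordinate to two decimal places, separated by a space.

-4.47 6.21

A=(0,0), D=(7.00,0)
B = A + 4.00·(cos110°, sin110°) = (-1.3681, 3.7588)
|BD| = 9.1735
circle(B,6.00) ∩ circle(D,8.00): a=3.0606, h=5.1607
  candidates: C₊=(3.5384,7.2123) cross=47.342; C₋=(-0.6907,-2.2029) cross=-47.342
  mode - wants cross < 0 → take C=(-0.6907,-2.2029) (cross=-47.342)
ex = (C−B)/|BC| = (0.1129,-0.9936); ey = (0.9936,0.1129)
P = B + -2.79·ex + -2.80·ey = (-4.4651,6.2148)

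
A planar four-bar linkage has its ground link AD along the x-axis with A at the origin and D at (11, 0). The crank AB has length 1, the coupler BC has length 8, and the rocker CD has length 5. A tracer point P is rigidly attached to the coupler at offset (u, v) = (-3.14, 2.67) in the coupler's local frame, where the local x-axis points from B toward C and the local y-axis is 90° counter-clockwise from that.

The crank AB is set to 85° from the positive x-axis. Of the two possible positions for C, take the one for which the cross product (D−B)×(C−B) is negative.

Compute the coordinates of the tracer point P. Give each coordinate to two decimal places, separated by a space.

A=(0,0), D=(11.00,0)
B = A + 1.00·(cos85°, sin85°) = (0.0872, 0.9962)
|BD| = 10.9582
circle(B,8.00) ∩ circle(D,5.00): a=7.2586, h=3.3634
  candidates: C₊=(7.6215,3.6858) cross=36.857; C₋=(7.0099,-3.0132) cross=-36.857
  mode - wants cross < 0 → take C=(7.0099,-3.0132) (cross=-36.857)
ex = (C−B)/|BC| = (0.8653,-0.5012); ey = (0.5012,0.8653)
P = B + -3.14·ex + 2.67·ey = (-1.2919,4.8804)

-1.29 4.88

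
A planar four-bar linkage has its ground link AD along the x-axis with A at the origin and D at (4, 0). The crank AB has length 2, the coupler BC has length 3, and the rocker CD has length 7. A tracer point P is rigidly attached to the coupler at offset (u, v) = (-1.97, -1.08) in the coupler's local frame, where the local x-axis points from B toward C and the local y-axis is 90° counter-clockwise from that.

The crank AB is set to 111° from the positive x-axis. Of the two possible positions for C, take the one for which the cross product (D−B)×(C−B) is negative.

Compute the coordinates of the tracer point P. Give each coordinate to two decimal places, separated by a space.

A=(0,0), D=(4.00,0)
B = A + 2.00·(cos111°, sin111°) = (-0.7167, 1.8672)
|BD| = 5.0729
circle(B,3.00) ∩ circle(D,7.00): a=-1.4061, h=2.6501
  candidates: C₊=(-1.0487,4.8487) cross=13.443; C₋=(-2.9996,-0.0793) cross=-13.443
  mode - wants cross < 0 → take C=(-2.9996,-0.0793) (cross=-13.443)
ex = (C−B)/|BC| = (-0.7609,-0.6488); ey = (0.6488,-0.7609)
P = B + -1.97·ex + -1.08·ey = (0.0816,3.9672)

0.08 3.97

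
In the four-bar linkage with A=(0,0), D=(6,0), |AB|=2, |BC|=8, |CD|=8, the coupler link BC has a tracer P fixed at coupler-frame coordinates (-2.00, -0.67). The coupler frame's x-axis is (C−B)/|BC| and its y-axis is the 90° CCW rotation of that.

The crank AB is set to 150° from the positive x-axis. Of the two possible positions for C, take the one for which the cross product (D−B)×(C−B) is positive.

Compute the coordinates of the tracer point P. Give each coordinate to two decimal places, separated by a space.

-2.38 -1.01

A=(0,0), D=(6.00,0)
B = A + 2.00·(cos150°, sin150°) = (-1.7321, 1.0000)
|BD| = 7.7964
circle(B,8.00) ∩ circle(D,8.00): a=3.8982, h=6.9860
  candidates: C₊=(3.0300,7.4283) cross=54.466; C₋=(1.2379,-6.4283) cross=-54.466
  mode + wants cross > 0 → take C=(3.0300,7.4283) (cross=54.466)
ex = (C−B)/|BC| = (0.5953,0.8035); ey = (-0.8035,0.5953)
P = B + -2.00·ex + -0.67·ey = (-2.3842,-1.0059)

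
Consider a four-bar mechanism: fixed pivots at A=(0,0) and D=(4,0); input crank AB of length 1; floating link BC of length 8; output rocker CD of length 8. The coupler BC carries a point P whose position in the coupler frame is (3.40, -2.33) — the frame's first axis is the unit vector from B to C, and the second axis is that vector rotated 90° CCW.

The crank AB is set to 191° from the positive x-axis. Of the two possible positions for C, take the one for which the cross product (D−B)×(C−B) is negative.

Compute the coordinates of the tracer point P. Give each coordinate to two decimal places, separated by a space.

-1.98 -4.19

A=(0,0), D=(4.00,0)
B = A + 1.00·(cos191°, sin191°) = (-0.9816, -0.1908)
|BD| = 4.9853
circle(B,8.00) ∩ circle(D,8.00): a=2.4926, h=7.6018
  candidates: C₊=(1.2182,7.5008) cross=37.897; C₋=(1.8001,-7.6916) cross=-37.897
  mode - wants cross < 0 → take C=(1.8001,-7.6916) (cross=-37.897)
ex = (C−B)/|BC| = (0.3477,-0.9376); ey = (0.9376,0.3477)
P = B + 3.40·ex + -2.33·ey = (-1.9840,-4.1888)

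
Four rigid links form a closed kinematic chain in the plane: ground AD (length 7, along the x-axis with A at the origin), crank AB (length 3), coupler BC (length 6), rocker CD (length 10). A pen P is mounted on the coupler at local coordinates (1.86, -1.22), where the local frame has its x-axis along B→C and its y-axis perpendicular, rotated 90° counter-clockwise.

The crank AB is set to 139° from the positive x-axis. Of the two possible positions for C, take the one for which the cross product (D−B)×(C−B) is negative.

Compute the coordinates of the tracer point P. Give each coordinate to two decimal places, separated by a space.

A=(0,0), D=(7.00,0)
B = A + 3.00·(cos139°, sin139°) = (-2.2641, 1.9682)
|BD| = 9.4709
circle(B,6.00) ∩ circle(D,10.00): a=1.3567, h=5.8446
  candidates: C₊=(0.2775,7.4033) cross=55.354; C₋=(-2.1517,-4.0308) cross=-55.354
  mode - wants cross < 0 → take C=(-2.1517,-4.0308) (cross=-55.354)
ex = (C−B)/|BC| = (0.0187,-0.9998); ey = (0.9998,0.0187)
P = B + 1.86·ex + -1.22·ey = (-3.4490,0.0856)

-3.45 0.09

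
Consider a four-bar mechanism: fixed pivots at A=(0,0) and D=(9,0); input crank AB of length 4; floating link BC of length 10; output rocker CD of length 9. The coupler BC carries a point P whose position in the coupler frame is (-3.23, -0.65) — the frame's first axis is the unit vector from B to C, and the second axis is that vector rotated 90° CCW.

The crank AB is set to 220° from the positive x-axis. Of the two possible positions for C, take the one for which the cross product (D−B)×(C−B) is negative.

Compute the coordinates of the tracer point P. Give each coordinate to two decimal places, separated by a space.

A=(0,0), D=(9.00,0)
B = A + 4.00·(cos220°, sin220°) = (-3.0642, -2.5712)
|BD| = 12.3351
circle(B,10.00) ∩ circle(D,9.00): a=6.9377, h=7.2019
  candidates: C₊=(2.2200,5.9187) cross=88.837; C₋=(5.2223,-8.1688) cross=-88.837
  mode - wants cross < 0 → take C=(5.2223,-8.1688) (cross=-88.837)
ex = (C−B)/|BC| = (0.8287,-0.5598); ey = (0.5598,0.8287)
P = B + -3.23·ex + -0.65·ey = (-6.1046,-1.3017)

-6.10 -1.30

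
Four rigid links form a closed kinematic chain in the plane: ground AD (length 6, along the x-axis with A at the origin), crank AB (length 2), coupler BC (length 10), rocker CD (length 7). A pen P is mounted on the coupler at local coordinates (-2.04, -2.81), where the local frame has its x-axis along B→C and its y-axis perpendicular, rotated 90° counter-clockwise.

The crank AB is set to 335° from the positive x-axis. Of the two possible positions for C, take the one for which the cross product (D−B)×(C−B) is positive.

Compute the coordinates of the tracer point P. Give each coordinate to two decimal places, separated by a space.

A=(0,0), D=(6.00,0)
B = A + 2.00·(cos335°, sin335°) = (1.8126, -0.8452)
|BD| = 4.2718
circle(B,10.00) ∩ circle(D,7.00): a=8.1052, h=5.8570
  candidates: C₊=(8.5987,6.4997) cross=25.020; C₋=(10.9165,-4.9828) cross=-25.020
  mode + wants cross > 0 → take C=(8.5987,6.4997) (cross=25.020)
ex = (C−B)/|BC| = (0.6786,0.7345); ey = (-0.7345,0.6786)
P = B + -2.04·ex + -2.81·ey = (2.4922,-4.2505)

2.49 -4.25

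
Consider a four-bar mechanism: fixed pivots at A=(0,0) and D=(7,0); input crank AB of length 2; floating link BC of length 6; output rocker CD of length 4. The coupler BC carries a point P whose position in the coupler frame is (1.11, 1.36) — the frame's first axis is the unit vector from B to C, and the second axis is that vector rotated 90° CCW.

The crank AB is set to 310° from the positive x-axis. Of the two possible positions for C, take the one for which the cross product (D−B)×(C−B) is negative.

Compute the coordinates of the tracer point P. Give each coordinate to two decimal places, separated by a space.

A=(0,0), D=(7.00,0)
B = A + 2.00·(cos310°, sin310°) = (1.2856, -1.5321)
|BD| = 5.9162
circle(B,6.00) ∩ circle(D,4.00): a=4.6484, h=3.7937
  candidates: C₊=(4.7929,3.3360) cross=22.445; C₋=(6.7578,-3.9927) cross=-22.445
  mode - wants cross < 0 → take C=(6.7578,-3.9927) (cross=-22.445)
ex = (C−B)/|BC| = (0.9120,-0.4101); ey = (0.4101,0.9120)
P = B + 1.11·ex + 1.36·ey = (2.8557,-0.7469)

2.86 -0.75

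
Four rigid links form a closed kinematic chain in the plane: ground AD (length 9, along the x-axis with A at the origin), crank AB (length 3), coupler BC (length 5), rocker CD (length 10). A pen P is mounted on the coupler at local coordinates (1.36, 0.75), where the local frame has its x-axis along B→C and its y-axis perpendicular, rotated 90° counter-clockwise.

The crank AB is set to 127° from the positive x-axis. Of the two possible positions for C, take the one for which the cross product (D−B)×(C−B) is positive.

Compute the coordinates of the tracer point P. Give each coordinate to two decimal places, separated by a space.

A=(0,0), D=(9.00,0)
B = A + 3.00·(cos127°, sin127°) = (-1.8054, 2.3959)
|BD| = 11.0679
circle(B,5.00) ∩ circle(D,10.00): a=2.1458, h=4.5162
  candidates: C₊=(1.2671,6.3405) cross=49.984; C₋=(-0.6882,-2.4777) cross=-49.984
  mode + wants cross > 0 → take C=(1.2671,6.3405) (cross=49.984)
ex = (C−B)/|BC| = (0.6145,0.7889); ey = (-0.7889,0.6145)
P = B + 1.36·ex + 0.75·ey = (-1.5614,3.9297)

-1.56 3.93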